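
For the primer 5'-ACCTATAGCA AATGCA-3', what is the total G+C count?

Base counts: G=2, T=3, A=7, C=4
G+C = 2 + 4 = 6

6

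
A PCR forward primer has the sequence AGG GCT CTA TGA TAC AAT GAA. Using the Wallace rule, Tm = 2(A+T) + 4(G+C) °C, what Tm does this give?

58°C

Base counts: A=8, T=5, C=3, G=5
So N_AT = 13 and N_GC = 8.
Tm = 2×13 + 4×8 = 58°C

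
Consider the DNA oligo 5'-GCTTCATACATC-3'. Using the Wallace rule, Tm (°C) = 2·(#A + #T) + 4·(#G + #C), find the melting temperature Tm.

34°C

Scanning the sequence gives T=4, G=1, C=4, A=3.
A+T = 7, G+C = 5
Tm = 2×7 + 4×5 = 34°C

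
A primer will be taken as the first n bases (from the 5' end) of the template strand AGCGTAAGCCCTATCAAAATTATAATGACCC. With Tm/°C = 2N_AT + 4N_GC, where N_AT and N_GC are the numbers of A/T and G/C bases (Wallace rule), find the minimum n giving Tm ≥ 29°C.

First 9 bases: AGCGTAAGC → Tm = 28°C (< 29°C)
First 10 bases: AGCGTAAGCC → Tm = 32°C (≥ 29°C)
Since every base adds ≥2°C, Tm only increases with n, so the threshold is first crossed at n = 10.

n = 10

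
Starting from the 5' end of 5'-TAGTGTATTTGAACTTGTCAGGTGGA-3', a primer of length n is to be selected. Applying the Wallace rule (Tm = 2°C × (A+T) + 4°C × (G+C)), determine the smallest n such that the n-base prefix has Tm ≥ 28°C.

First 10 bases: TAGTGTATTT → Tm = 24°C (< 28°C)
First 11 bases: TAGTGTATTTG → Tm = 28°C (≥ 28°C)
Since every base adds ≥2°C, Tm only increases with n, so the threshold is first crossed at n = 11.

n = 11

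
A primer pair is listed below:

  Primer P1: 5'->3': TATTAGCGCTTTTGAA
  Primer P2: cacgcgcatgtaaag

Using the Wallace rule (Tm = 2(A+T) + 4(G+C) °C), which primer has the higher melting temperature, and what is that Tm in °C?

Primer P2, 46°C

Primer P1: A+T=11, G+C=5 → Tm = 2(11)+4(5) = 42°C
Primer P2: A+T=7, G+C=8 → Tm = 2(7)+4(8) = 46°C
42°C vs 46°C → primer P2 is higher.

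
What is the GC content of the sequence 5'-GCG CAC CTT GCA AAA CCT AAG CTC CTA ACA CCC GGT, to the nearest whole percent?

56%

Scanning the sequence gives G=6, T=6, A=10, C=14.
G+C = 6 + 14 = 20 out of 36 bases
%GC = 20/36 × 100 = 55.56% ≈ 56%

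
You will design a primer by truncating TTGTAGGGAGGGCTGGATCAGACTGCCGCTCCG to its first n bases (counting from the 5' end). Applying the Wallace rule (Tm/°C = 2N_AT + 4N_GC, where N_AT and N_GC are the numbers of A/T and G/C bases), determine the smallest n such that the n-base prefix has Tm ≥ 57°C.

First 18 bases: TTGTAGGGAGGGCTGGAT → Tm = 56°C (< 57°C)
First 19 bases: TTGTAGGGAGGGCTGGATC → Tm = 60°C (≥ 57°C)
Since every base adds ≥2°C, Tm only increases with n, so the threshold is first crossed at n = 19.

n = 19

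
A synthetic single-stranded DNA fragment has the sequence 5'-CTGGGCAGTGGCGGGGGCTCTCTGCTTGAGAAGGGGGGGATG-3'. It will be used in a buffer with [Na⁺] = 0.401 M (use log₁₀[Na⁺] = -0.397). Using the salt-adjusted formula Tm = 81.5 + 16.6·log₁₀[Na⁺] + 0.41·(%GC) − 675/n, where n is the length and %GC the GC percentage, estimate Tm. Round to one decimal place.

Length n = 42. Base counts: C=7, T=8, A=5, G=22
G+C = 29, so %GC = 29/42 × 100 = 69.048%
Salt term: 16.6 × (-0.397) = -6.59
GC term: 0.41 × 69.048 = 28.31; length term: −675/42 = −16.071
Tm = 81.5 + (-6.59) + 28.31 − 16.071 = 87.149 → 87.1°C

87.1°C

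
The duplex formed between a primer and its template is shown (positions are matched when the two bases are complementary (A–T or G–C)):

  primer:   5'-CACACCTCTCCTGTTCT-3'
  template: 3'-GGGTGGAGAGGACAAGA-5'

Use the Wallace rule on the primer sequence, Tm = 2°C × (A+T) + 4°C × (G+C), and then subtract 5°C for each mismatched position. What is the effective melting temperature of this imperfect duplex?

Primer base counts: A=2, T=6, G=1, C=8 → A+T=8, G+C=9
Perfect-match Tm = 2(8) + 4(9) = 16 + 36 = 52°C
Mismatches (positions where the bases are not complementary): 1 (at position 2)
Effective Tm = 52 − 1×5 = 52 − 5 = 47°C

47°C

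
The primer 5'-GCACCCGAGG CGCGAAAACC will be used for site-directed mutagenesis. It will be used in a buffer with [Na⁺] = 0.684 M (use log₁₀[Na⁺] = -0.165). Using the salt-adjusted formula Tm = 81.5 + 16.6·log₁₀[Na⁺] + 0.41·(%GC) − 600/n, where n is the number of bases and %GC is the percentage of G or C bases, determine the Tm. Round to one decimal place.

Length n = 20. A=6, T=0, G=6, C=8
G+C = 14, so %GC = 14/20 × 100 = 70%
Salt term: 16.6 × (-0.165) = -2.739
GC term: 0.41 × 70 = 28.7; length term: −600/20 = −30
Tm = 81.5 + (-2.739) + 28.7 − 30 = 77.461 → 77.5°C

77.5°C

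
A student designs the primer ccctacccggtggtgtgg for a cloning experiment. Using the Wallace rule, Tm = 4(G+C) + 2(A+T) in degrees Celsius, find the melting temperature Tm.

Scanning the sequence gives G=7, T=4, C=6, A=1.
So N_AT = 5 and N_GC = 13.
Tm = 2×5 + 4×13 = 62°C

62°C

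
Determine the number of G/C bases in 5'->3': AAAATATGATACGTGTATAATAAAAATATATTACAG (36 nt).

6

T=11, G=4, A=19, C=2
G+C = 4 + 2 = 6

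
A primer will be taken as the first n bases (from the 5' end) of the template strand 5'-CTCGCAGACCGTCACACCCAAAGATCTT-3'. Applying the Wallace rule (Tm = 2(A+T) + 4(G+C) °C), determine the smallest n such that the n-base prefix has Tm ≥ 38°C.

First 10 bases: CTCGCAGACC → Tm = 34°C (< 38°C)
First 11 bases: CTCGCAGACCG → Tm = 38°C (≥ 38°C)
Each additional base adds 2°C (A/T) or 4°C (G/C), so Tm is non-decreasing in n; n = 11 is the first length to reach 38°C.

n = 11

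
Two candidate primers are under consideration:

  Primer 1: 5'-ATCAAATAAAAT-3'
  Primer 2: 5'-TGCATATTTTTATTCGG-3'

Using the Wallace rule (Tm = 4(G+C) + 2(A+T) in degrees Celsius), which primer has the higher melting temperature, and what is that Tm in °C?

Primer 2, 44°C

Primer 1: A+T=11, G+C=1 → Tm = 2(11)+4(1) = 26°C
Primer 2: A+T=12, G+C=5 → Tm = 2(12)+4(5) = 44°C
26°C vs 44°C → primer 2 is higher.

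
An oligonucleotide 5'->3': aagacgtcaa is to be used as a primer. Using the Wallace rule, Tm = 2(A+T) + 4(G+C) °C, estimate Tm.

Scanning the sequence gives T=1, G=2, C=2, A=5.
AT pairs contribute 6, GC pairs contribute 4.
Tm = 2×6 + 4×4 = 28°C

28°C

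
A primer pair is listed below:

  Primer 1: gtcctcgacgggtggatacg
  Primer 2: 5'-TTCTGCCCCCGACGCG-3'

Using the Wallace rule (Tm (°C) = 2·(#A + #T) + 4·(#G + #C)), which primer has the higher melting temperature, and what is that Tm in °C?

Primer 1: A+T=7, G+C=13 → Tm = 2(7)+4(13) = 66°C
Primer 2: A+T=4, G+C=12 → Tm = 2(4)+4(12) = 56°C
66°C vs 56°C → primer 1 is higher.

Primer 1, 66°C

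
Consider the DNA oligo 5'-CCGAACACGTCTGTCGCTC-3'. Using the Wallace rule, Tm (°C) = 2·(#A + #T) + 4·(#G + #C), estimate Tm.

62°C

Counting bases: G=4, A=3, C=8, T=4
A+T = 7, G+C = 12
Tm = 2×7 + 4×12 = 62°C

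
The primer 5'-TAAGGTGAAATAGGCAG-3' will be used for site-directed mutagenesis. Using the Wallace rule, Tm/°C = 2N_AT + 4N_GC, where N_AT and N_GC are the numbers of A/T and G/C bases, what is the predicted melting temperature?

A=7, G=6, C=1, T=3
So N_AT = 10 and N_GC = 7.
Tm = 4·7 + 2·10 = 28 + 20 = 48°C

48°C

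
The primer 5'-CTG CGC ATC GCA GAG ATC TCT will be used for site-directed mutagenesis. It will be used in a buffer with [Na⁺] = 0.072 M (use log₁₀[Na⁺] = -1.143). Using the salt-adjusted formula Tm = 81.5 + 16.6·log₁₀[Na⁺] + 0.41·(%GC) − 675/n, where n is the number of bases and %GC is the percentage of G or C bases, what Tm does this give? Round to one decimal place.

53.8°C

Length n = 21. Scanning the sequence gives C=7, G=5, T=5, A=4.
G+C = 12, so %GC = 12/21 × 100 = 57.143%
Salt term: 16.6 × (-1.143) = -18.974
GC term: 0.41 × 57.143 = 23.429; length term: −675/21 = −32.143
Tm = 81.5 + (-18.974) + 23.429 − 32.143 = 53.812 → 53.8°C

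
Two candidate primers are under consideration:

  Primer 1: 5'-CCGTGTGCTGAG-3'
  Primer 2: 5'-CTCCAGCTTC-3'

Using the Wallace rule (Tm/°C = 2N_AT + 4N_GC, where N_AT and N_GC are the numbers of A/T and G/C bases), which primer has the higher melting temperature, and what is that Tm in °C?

Primer 1, 40°C

Primer 1: A+T=4, G+C=8 → Tm = 2(4)+4(8) = 40°C
Primer 2: A+T=4, G+C=6 → Tm = 2(4)+4(6) = 32°C
40°C vs 32°C → primer 1 is higher.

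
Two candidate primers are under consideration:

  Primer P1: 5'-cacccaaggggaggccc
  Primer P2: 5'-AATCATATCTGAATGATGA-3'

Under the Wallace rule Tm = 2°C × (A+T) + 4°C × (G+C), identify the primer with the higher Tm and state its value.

Primer P1, 60°C

Primer P1: A+T=4, G+C=13 → Tm = 2(4)+4(13) = 60°C
Primer P2: A+T=14, G+C=5 → Tm = 2(14)+4(5) = 48°C
60°C vs 48°C → primer P1 is higher.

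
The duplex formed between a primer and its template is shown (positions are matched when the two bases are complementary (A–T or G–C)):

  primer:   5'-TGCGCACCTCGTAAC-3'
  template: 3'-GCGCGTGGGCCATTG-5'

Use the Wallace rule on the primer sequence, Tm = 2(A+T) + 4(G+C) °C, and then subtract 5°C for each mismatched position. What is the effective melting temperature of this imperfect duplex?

Primer base counts: A=3, T=3, G=3, C=6 → A+T=6, G+C=9
Perfect-match Tm = 2(6) + 4(9) = 12 + 36 = 48°C
Mismatches (positions where the bases are not complementary): 3 (at positions 1, 9, 10)
Effective Tm = 48 − 3×5 = 48 − 15 = 33°C

33°C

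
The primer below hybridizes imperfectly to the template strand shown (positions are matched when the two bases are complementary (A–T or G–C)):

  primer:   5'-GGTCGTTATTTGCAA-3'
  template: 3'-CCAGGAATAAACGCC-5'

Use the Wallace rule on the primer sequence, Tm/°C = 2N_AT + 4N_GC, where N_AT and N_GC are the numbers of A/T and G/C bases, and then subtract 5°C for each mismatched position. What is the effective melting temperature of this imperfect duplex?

27°C

Primer base counts: A=3, T=6, G=4, C=2 → A+T=9, G+C=6
Perfect-match Tm = 2(9) + 4(6) = 18 + 24 = 42°C
Mismatches (positions where the bases are not complementary): 3 (at positions 5, 14, 15)
Effective Tm = 42 − 3×5 = 42 − 15 = 27°C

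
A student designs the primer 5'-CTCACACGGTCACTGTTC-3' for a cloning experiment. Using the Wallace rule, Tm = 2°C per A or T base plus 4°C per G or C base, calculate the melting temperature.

56°C

Counting bases: C=7, T=5, G=3, A=3
So N_AT = 8 and N_GC = 10.
Tm = 2(8) + 4(10) = 16 + 40 = 56°C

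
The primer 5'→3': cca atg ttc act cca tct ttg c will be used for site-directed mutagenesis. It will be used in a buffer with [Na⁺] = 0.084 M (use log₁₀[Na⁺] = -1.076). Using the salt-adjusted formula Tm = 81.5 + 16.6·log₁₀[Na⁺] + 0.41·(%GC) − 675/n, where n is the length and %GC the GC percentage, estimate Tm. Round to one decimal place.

Length n = 22. C=8, G=2, A=4, T=8
G+C = 10, so %GC = 10/22 × 100 = 45.455%
Salt term: 16.6 × (-1.076) = -17.862
GC term: 0.41 × 45.455 = 18.637; length term: −675/22 = −30.682
Tm = 81.5 + (-17.862) + 18.637 − 30.682 = 51.593 → 51.6°C

51.6°C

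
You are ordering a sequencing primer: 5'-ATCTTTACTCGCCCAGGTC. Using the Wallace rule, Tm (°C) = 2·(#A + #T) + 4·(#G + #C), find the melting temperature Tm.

Counting bases: T=6, G=3, A=3, C=7
AT pairs contribute 9, GC pairs contribute 10.
Tm = 4·10 + 2·9 = 40 + 18 = 58°C

58°C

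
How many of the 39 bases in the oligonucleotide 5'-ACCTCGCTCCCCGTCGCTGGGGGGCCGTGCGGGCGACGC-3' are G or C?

32

Scanning the sequence gives C=16, G=16, A=2, T=5.
Total G or C: 16 + 16 = 32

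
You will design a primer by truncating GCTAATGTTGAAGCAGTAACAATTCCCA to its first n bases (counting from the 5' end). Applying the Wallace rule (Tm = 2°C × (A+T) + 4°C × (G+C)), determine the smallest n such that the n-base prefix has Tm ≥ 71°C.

First 25 bases: GCTAATGTTGAAGCAGTAACAATTC → Tm = 68°C (< 71°C)
First 26 bases: GCTAATGTTGAAGCAGTAACAATTCC → Tm = 72°C (≥ 71°C)
Each additional base adds 2°C (A/T) or 4°C (G/C), so Tm is non-decreasing in n; n = 26 is the first length to reach 71°C.

n = 26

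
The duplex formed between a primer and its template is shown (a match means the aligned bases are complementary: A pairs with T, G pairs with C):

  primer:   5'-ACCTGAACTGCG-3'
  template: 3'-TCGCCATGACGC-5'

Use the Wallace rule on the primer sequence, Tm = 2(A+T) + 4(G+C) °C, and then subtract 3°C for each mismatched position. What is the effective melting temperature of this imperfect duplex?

Primer base counts: A=3, T=2, G=3, C=4 → A+T=5, G+C=7
Perfect-match Tm = 2(5) + 4(7) = 10 + 28 = 38°C
Mismatches (positions where the bases are not complementary): 3 (at positions 2, 4, 6)
Effective Tm = 38 − 3×3 = 38 − 9 = 29°C

29°C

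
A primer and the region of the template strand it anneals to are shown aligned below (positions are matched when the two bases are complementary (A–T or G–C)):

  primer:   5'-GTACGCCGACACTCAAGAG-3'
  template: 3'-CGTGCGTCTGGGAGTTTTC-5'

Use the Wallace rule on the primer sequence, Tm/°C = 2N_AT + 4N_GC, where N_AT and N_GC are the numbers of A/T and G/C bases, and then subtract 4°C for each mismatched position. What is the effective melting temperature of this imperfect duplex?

44°C

Primer base counts: A=6, T=2, G=5, C=6 → A+T=8, G+C=11
Perfect-match Tm = 2(8) + 4(11) = 16 + 44 = 60°C
Mismatches (positions where the bases are not complementary): 4 (at positions 2, 7, 11, 17)
Effective Tm = 60 − 4×4 = 60 − 16 = 44°C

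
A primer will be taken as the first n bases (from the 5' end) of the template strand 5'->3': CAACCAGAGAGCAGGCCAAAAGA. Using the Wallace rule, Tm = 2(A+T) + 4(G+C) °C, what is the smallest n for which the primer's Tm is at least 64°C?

n = 21

First 20 bases: CAACCAGAGAGCAGGCCAAA → Tm = 62°C (< 64°C)
First 21 bases: CAACCAGAGAGCAGGCCAAAA → Tm = 64°C (≥ 64°C)
Since every base adds ≥2°C, Tm only increases with n, so the threshold is first crossed at n = 21.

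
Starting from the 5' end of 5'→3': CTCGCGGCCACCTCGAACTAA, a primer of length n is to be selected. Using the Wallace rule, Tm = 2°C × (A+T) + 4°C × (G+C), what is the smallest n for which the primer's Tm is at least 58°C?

n = 17

First 16 bases: CTCGCGGCCACCTCGA → Tm = 56°C (< 58°C)
First 17 bases: CTCGCGGCCACCTCGAA → Tm = 58°C (≥ 58°C)
Each additional base adds 2°C (A/T) or 4°C (G/C), so Tm is non-decreasing in n; n = 17 is the first length to reach 58°C.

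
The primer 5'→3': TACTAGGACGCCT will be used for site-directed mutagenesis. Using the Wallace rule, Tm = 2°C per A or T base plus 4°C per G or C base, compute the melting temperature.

T=3, A=3, G=3, C=4
A+T = 6, G+C = 7
Tm = 4·7 + 2·6 = 28 + 12 = 40°C

40°C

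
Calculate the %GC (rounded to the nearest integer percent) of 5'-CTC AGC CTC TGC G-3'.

69%

Counting bases: G=3, A=1, T=3, C=6
G+C = 3 + 6 = 9 out of 13 bases
%GC = 9/13 × 100 = 69.23% ≈ 69%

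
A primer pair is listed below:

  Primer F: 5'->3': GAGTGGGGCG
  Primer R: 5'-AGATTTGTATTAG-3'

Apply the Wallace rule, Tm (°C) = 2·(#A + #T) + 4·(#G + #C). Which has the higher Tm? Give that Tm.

Primer F, 36°C

Primer F: A+T=2, G+C=8 → Tm = 2(2)+4(8) = 36°C
Primer R: A+T=10, G+C=3 → Tm = 2(10)+4(3) = 32°C
36°C vs 32°C → primer F is higher.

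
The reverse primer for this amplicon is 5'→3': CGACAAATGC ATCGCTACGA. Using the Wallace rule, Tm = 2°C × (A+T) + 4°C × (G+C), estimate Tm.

60°C

Scanning the sequence gives A=7, C=6, G=4, T=3.
A+T = 10, G+C = 10
Tm = 4·10 + 2·10 = 40 + 20 = 60°C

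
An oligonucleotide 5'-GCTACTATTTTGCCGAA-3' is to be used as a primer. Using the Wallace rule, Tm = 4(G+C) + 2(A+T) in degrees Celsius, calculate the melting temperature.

Counting bases: G=3, T=6, C=4, A=4
So N_AT = 10 and N_GC = 7.
Tm = 2×10 + 4×7 = 48°C

48°C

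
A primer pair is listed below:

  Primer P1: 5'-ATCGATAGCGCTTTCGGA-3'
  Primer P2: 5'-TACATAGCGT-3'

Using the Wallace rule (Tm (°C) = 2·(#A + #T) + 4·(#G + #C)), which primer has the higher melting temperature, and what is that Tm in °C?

Primer P1: A+T=9, G+C=9 → Tm = 2(9)+4(9) = 54°C
Primer P2: A+T=6, G+C=4 → Tm = 2(6)+4(4) = 28°C
54°C vs 28°C → primer P1 is higher.

Primer P1, 54°C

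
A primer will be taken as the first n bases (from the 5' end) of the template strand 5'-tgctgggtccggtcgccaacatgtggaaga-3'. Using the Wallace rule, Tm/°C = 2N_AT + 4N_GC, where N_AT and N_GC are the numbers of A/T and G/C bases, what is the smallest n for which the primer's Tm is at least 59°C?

First 16 bases: TGCTGGGTCCGGTCGC → Tm = 56°C (< 59°C)
First 17 bases: TGCTGGGTCCGGTCGCC → Tm = 60°C (≥ 59°C)
Since every base adds ≥2°C, Tm only increases with n, so the threshold is first crossed at n = 17.

n = 17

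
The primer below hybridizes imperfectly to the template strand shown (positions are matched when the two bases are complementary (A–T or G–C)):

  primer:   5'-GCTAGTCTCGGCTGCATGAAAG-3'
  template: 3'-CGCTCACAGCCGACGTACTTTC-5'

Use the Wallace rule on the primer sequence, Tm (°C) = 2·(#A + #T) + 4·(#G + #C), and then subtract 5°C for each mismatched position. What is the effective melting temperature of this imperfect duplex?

58°C

Primer base counts: A=5, T=5, G=7, C=5 → A+T=10, G+C=12
Perfect-match Tm = 2(10) + 4(12) = 20 + 48 = 68°C
Mismatches (positions where the bases are not complementary): 2 (at positions 3, 7)
Effective Tm = 68 − 2×5 = 68 − 10 = 58°C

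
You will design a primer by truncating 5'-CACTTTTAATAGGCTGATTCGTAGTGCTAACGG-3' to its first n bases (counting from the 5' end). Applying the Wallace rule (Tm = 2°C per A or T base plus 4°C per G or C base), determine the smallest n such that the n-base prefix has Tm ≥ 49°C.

First 18 bases: CACTTTTAATAGGCTGAT → Tm = 48°C (< 49°C)
First 19 bases: CACTTTTAATAGGCTGATT → Tm = 50°C (≥ 49°C)
Since every base adds ≥2°C, Tm only increases with n, so the threshold is first crossed at n = 19.

n = 19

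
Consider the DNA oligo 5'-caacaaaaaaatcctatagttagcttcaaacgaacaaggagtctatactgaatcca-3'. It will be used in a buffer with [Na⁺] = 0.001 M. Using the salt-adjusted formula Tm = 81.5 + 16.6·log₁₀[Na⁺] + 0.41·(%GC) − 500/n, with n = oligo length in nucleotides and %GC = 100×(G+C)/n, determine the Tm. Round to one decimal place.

Length n = 56. Scanning the sequence gives T=12, G=7, A=25, C=12.
G+C = 19, so %GC = 19/56 × 100 = 33.929%
Salt term: 16.6 × (-3) = -49.8
GC term: 0.41 × 33.929 = 13.911; length term: −500/56 = −8.929
Tm = 81.5 + (-49.8) + 13.911 − 8.929 = 36.682 → 36.7°C

36.7°C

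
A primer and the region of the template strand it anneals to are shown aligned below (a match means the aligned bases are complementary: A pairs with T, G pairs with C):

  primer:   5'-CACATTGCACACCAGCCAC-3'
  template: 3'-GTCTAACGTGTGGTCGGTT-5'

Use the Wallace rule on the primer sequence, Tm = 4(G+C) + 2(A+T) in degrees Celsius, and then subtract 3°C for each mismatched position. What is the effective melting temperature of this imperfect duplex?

54°C

Primer base counts: A=6, T=2, G=2, C=9 → A+T=8, G+C=11
Perfect-match Tm = 2(8) + 4(11) = 16 + 44 = 60°C
Mismatches (positions where the bases are not complementary): 2 (at positions 3, 19)
Effective Tm = 60 − 2×3 = 60 − 6 = 54°C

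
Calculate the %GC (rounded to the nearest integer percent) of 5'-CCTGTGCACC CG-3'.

75%

Scanning the sequence gives T=2, A=1, G=3, C=6.
G+C = 3 + 6 = 9 out of 12 bases
%GC = 9/12 × 100 = 75% ≈ 75%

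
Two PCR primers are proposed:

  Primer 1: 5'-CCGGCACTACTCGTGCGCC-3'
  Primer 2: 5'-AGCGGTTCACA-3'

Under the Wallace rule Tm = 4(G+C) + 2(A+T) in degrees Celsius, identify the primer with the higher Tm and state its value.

Primer 1, 66°C

Primer 1: A+T=5, G+C=14 → Tm = 2(5)+4(14) = 66°C
Primer 2: A+T=5, G+C=6 → Tm = 2(5)+4(6) = 34°C
66°C vs 34°C → primer 1 is higher.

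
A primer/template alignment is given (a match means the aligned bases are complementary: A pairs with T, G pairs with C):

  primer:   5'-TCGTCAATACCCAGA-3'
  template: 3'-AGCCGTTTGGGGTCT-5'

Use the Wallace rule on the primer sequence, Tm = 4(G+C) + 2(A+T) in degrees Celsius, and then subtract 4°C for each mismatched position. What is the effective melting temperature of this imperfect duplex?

32°C

Primer base counts: A=5, T=3, G=2, C=5 → A+T=8, G+C=7
Perfect-match Tm = 2(8) + 4(7) = 16 + 28 = 44°C
Mismatches (positions where the bases are not complementary): 3 (at positions 4, 8, 9)
Effective Tm = 44 − 3×4 = 44 − 12 = 32°C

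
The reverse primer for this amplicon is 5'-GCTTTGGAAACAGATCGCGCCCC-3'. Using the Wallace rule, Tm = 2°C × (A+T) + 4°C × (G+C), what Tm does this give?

74°C

Counting bases: G=6, A=5, T=4, C=8
AT pairs contribute 9, GC pairs contribute 14.
Tm = 2(9) + 4(14) = 18 + 56 = 74°C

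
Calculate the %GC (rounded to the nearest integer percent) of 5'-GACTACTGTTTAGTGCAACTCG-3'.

T=7, C=5, G=5, A=5
G+C = 5 + 5 = 10 out of 22 bases
%GC = 10/22 × 100 = 45.45% ≈ 45%

45%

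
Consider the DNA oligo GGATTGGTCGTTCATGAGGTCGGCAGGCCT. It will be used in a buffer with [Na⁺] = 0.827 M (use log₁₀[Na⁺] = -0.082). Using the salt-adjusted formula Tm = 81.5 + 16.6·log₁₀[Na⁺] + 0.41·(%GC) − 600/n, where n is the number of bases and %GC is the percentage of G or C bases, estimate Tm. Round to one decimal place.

Length n = 30. Scanning the sequence gives C=6, G=12, A=4, T=8.
G+C = 18, so %GC = 18/30 × 100 = 60%
Salt term: 16.6 × (-0.082) = -1.361
GC term: 0.41 × 60 = 24.6; length term: −600/30 = −20
Tm = 81.5 + (-1.361) + 24.6 − 20 = 84.739 → 84.7°C

84.7°C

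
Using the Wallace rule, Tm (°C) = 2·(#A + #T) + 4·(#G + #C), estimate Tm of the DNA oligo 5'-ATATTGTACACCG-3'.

36°C

Scanning the sequence gives G=2, T=4, A=4, C=3.
A+T = 8, G+C = 5
Tm = 4·5 + 2·8 = 20 + 16 = 36°C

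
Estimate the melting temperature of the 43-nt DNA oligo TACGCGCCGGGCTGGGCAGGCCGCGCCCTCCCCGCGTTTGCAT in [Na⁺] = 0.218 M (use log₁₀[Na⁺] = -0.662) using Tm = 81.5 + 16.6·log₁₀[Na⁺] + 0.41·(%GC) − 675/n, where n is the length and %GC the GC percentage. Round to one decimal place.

Length n = 43. Scanning the sequence gives T=7, G=15, A=3, C=18.
G+C = 33, so %GC = 33/43 × 100 = 76.744%
Salt term: 16.6 × (-0.662) = -10.989
GC term: 0.41 × 76.744 = 31.465; length term: −675/43 = −15.698
Tm = 81.5 + (-10.989) + 31.465 − 15.698 = 86.278 → 86.3°C

86.3°C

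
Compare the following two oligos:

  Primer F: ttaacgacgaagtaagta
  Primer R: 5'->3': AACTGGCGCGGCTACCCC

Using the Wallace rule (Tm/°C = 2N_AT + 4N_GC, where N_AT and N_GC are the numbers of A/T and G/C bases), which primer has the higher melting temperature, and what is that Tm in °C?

Primer F: A+T=12, G+C=6 → Tm = 2(12)+4(6) = 48°C
Primer R: A+T=5, G+C=13 → Tm = 2(5)+4(13) = 62°C
48°C vs 62°C → primer R is higher.

Primer R, 62°C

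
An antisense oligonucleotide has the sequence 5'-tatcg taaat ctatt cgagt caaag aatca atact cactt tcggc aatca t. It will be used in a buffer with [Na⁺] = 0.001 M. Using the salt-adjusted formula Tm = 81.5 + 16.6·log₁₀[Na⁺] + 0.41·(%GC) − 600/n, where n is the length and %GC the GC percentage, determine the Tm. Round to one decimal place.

Length n = 51. Base counts: C=11, G=6, A=18, T=16
G+C = 17, so %GC = 17/51 × 100 = 33.333%
Salt term: 16.6 × (-3) = -49.8
GC term: 0.41 × 33.333 = 13.667; length term: −600/51 = −11.765
Tm = 81.5 + (-49.8) + 13.667 − 11.765 = 33.602 → 33.6°C

33.6°C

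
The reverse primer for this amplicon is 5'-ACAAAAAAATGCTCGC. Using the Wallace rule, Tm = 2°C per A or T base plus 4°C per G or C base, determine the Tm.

Counting bases: A=8, C=4, T=2, G=2
So N_AT = 10 and N_GC = 6.
Tm = 2(10) + 4(6) = 20 + 24 = 44°C

44°C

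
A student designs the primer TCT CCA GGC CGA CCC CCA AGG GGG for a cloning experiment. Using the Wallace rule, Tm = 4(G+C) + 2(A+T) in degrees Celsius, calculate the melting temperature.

84°C

Counting bases: C=10, A=4, T=2, G=8
A+T = 6, G+C = 18
Tm = 2×6 + 4×18 = 84°C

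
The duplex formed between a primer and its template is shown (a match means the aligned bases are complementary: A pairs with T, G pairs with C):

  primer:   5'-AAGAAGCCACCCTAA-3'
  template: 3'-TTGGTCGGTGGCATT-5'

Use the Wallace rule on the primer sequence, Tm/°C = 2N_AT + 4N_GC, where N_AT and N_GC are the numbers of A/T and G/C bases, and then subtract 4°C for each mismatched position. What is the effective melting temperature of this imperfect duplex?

Primer base counts: A=7, T=1, G=2, C=5 → A+T=8, G+C=7
Perfect-match Tm = 2(8) + 4(7) = 16 + 28 = 44°C
Mismatches (positions where the bases are not complementary): 3 (at positions 3, 4, 12)
Effective Tm = 44 − 3×4 = 44 − 12 = 32°C

32°C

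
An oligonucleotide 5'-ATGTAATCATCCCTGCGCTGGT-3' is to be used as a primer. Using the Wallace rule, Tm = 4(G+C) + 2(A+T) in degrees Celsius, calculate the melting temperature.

66°C

Base counts: T=7, G=5, C=6, A=4
AT pairs contribute 11, GC pairs contribute 11.
Tm = 4·11 + 2·11 = 44 + 22 = 66°C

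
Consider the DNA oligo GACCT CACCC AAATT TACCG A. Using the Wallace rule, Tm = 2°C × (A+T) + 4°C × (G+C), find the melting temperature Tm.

Counting bases: G=2, T=4, C=8, A=7
AT pairs contribute 11, GC pairs contribute 10.
Tm = 4·10 + 2·11 = 40 + 22 = 62°C

62°C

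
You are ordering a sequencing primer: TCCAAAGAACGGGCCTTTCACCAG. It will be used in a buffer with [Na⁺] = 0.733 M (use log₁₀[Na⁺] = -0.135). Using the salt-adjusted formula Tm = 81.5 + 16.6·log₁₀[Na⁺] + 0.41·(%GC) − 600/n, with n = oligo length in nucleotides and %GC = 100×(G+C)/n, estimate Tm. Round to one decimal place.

76.5°C

Length n = 24. Counting bases: T=4, A=7, G=5, C=8
G+C = 13, so %GC = 13/24 × 100 = 54.167%
Salt term: 16.6 × (-0.135) = -2.241
GC term: 0.41 × 54.167 = 22.208; length term: −600/24 = −25
Tm = 81.5 + (-2.241) + 22.208 − 25 = 76.467 → 76.5°C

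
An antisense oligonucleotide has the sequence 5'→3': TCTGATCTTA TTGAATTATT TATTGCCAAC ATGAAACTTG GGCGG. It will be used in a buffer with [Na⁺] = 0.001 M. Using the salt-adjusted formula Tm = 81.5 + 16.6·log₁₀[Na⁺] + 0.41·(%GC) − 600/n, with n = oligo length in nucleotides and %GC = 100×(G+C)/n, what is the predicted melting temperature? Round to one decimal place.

Length n = 45. Scanning the sequence gives A=12, G=9, T=17, C=7.
G+C = 16, so %GC = 16/45 × 100 = 35.556%
Salt term: 16.6 × (-3) = -49.8
GC term: 0.41 × 35.556 = 14.578; length term: −600/45 = −13.333
Tm = 81.5 + (-49.8) + 14.578 − 13.333 = 32.945 → 32.9°C

32.9°C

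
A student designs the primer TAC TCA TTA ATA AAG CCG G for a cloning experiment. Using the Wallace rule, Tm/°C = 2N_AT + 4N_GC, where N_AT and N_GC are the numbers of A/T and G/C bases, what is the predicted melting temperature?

52°C

G=3, C=4, A=7, T=5
So N_AT = 12 and N_GC = 7.
Tm = 2×12 + 4×7 = 52°C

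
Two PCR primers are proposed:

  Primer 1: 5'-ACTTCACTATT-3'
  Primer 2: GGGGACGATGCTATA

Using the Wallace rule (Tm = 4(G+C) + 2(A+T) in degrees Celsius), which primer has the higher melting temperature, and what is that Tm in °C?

Primer 1: A+T=8, G+C=3 → Tm = 2(8)+4(3) = 28°C
Primer 2: A+T=7, G+C=8 → Tm = 2(7)+4(8) = 46°C
28°C vs 46°C → primer 2 is higher.

Primer 2, 46°C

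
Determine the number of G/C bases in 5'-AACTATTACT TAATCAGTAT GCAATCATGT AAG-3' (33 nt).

A=13, C=5, T=11, G=4
Total G or C: 4 + 5 = 9

9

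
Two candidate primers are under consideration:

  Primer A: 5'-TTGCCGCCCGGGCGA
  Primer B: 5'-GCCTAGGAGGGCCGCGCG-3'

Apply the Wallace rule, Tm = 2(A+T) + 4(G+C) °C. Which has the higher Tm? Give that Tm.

Primer B, 66°C

Primer A: A+T=3, G+C=12 → Tm = 2(3)+4(12) = 54°C
Primer B: A+T=3, G+C=15 → Tm = 2(3)+4(15) = 66°C
54°C vs 66°C → primer B is higher.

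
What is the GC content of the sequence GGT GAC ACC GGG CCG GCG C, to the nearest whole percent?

84%

Counting bases: C=7, A=2, G=9, T=1
G+C = 9 + 7 = 16 out of 19 bases
%GC = 16/19 × 100 = 84.21% ≈ 84%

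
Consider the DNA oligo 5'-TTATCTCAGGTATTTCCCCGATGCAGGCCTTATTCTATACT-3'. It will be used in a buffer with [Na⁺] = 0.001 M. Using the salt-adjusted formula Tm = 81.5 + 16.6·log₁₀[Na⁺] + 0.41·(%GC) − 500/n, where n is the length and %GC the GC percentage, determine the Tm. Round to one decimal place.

Length n = 41. Counting bases: C=11, G=6, A=8, T=16
G+C = 17, so %GC = 17/41 × 100 = 41.463%
Salt term: 16.6 × (-3) = -49.8
GC term: 0.41 × 41.463 = 17; length term: −500/41 = −12.195
Tm = 81.5 + (-49.8) + 17 − 12.195 = 36.505 → 36.5°C

36.5°C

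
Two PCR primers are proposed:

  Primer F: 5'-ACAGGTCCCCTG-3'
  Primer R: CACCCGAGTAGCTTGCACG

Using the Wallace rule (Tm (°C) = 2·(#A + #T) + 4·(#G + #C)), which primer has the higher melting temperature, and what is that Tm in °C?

Primer R, 62°C

Primer F: A+T=4, G+C=8 → Tm = 2(4)+4(8) = 40°C
Primer R: A+T=7, G+C=12 → Tm = 2(7)+4(12) = 62°C
40°C vs 62°C → primer R is higher.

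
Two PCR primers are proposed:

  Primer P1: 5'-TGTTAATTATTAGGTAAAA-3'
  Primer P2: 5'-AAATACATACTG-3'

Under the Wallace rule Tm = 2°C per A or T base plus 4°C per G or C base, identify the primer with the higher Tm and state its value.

Primer P1, 44°C

Primer P1: A+T=16, G+C=3 → Tm = 2(16)+4(3) = 44°C
Primer P2: A+T=9, G+C=3 → Tm = 2(9)+4(3) = 30°C
44°C vs 30°C → primer P1 is higher.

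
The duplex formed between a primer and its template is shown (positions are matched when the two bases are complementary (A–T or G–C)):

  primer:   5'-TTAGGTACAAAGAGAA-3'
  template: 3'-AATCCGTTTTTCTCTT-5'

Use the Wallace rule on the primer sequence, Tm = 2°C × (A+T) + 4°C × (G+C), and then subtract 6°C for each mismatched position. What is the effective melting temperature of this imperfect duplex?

Primer base counts: A=8, T=3, G=4, C=1 → A+T=11, G+C=5
Perfect-match Tm = 2(11) + 4(5) = 22 + 20 = 42°C
Mismatches (positions where the bases are not complementary): 2 (at positions 6, 8)
Effective Tm = 42 − 2×6 = 42 − 12 = 30°C

30°C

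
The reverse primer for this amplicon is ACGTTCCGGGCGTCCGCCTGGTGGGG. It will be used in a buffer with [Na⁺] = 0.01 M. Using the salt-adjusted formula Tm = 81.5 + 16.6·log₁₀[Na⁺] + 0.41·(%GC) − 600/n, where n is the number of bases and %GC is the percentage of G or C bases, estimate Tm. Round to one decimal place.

Length n = 26. Counting bases: G=12, T=5, A=1, C=8
G+C = 20, so %GC = 20/26 × 100 = 76.923%
Salt term: 16.6 × (-2) = -33.2
GC term: 0.41 × 76.923 = 31.538; length term: −600/26 = −23.077
Tm = 81.5 + (-33.2) + 31.538 − 23.077 = 56.761 → 56.8°C

56.8°C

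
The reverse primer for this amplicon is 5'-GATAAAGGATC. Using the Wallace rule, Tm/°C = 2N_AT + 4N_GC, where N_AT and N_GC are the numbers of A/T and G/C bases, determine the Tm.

Counting bases: G=3, T=2, A=5, C=1
So N_AT = 7 and N_GC = 4.
Tm = 2×7 + 4×4 = 30°C

30°C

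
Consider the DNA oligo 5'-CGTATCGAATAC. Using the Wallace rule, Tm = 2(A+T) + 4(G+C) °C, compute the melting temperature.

34°C

Base counts: A=4, T=3, G=2, C=3
A+T = 7, G+C = 5
Tm = 2×7 + 4×5 = 34°C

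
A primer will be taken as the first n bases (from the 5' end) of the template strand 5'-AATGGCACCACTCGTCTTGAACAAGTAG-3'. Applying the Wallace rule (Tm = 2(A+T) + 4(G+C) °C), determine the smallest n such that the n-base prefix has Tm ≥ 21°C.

n = 8

First 7 bases: AATGGCA → Tm = 20°C (< 21°C)
First 8 bases: AATGGCAC → Tm = 24°C (≥ 21°C)
Since every base adds ≥2°C, Tm only increases with n, so the threshold is first crossed at n = 8.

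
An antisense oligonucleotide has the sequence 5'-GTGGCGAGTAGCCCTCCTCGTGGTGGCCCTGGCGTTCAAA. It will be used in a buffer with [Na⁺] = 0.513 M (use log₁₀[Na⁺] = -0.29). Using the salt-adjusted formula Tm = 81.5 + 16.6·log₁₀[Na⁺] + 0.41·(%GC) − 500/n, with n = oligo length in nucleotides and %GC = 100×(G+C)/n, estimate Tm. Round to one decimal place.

Length n = 40. T=9, A=5, C=12, G=14
G+C = 26, so %GC = 26/40 × 100 = 65%
Salt term: 16.6 × (-0.29) = -4.814
GC term: 0.41 × 65 = 26.65; length term: −500/40 = −12.5
Tm = 81.5 + (-4.814) + 26.65 − 12.5 = 90.836 → 90.8°C

90.8°C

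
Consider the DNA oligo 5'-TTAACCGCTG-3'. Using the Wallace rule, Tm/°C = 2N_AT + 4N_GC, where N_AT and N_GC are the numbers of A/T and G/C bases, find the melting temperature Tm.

30°C

Base counts: C=3, T=3, A=2, G=2
A+T = 5, G+C = 5
Tm = 2×5 + 4×5 = 30°C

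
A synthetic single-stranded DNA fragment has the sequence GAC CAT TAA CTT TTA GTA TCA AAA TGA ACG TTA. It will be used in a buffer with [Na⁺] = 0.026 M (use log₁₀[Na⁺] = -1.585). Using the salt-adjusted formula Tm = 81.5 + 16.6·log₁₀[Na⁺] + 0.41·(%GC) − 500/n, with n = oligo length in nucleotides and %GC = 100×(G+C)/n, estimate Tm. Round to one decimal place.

51.2°C

Length n = 33. C=5, A=13, T=11, G=4
G+C = 9, so %GC = 9/33 × 100 = 27.273%
Salt term: 16.6 × (-1.585) = -26.311
GC term: 0.41 × 27.273 = 11.182; length term: −500/33 = −15.152
Tm = 81.5 + (-26.311) + 11.182 − 15.152 = 51.219 → 51.2°C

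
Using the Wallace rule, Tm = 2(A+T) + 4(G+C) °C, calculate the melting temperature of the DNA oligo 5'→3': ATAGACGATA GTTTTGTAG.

50°C

Scanning the sequence gives T=7, G=5, A=6, C=1.
AT pairs contribute 13, GC pairs contribute 6.
Tm = 2(13) + 4(6) = 26 + 24 = 50°C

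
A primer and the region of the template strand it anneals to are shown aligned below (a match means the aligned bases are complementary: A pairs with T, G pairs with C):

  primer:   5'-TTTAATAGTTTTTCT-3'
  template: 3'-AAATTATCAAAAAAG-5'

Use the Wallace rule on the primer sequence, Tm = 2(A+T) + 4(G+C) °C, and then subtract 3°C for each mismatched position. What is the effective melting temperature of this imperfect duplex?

Primer base counts: A=3, T=10, G=1, C=1 → A+T=13, G+C=2
Perfect-match Tm = 2(13) + 4(2) = 26 + 8 = 34°C
Mismatches (positions where the bases are not complementary): 2 (at positions 14, 15)
Effective Tm = 34 − 2×3 = 34 − 6 = 28°C

28°C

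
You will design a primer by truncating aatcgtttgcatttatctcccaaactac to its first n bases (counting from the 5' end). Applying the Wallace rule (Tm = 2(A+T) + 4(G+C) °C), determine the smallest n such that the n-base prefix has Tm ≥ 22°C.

n = 9

First 8 bases: AATCGTTT → Tm = 20°C (< 22°C)
First 9 bases: AATCGTTTG → Tm = 24°C (≥ 22°C)
Each additional base adds 2°C (A/T) or 4°C (G/C), so Tm is non-decreasing in n; n = 9 is the first length to reach 22°C.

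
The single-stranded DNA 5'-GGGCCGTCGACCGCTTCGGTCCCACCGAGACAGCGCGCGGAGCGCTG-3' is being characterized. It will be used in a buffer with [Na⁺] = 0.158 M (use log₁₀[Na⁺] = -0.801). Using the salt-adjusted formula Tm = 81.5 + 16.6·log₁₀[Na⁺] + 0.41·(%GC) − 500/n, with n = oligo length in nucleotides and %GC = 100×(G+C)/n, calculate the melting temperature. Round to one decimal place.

89.0°C

Length n = 47. Base counts: G=18, T=5, A=6, C=18
G+C = 36, so %GC = 36/47 × 100 = 76.596%
Salt term: 16.6 × (-0.801) = -13.297
GC term: 0.41 × 76.596 = 31.404; length term: −500/47 = −10.638
Tm = 81.5 + (-13.297) + 31.404 − 10.638 = 88.969 → 89.0°C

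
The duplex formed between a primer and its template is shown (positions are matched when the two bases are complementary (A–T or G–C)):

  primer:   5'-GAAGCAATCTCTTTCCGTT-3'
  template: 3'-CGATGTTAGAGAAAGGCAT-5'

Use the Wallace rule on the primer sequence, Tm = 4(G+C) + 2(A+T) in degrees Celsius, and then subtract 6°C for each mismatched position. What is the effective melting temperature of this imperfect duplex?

Primer base counts: A=4, T=7, G=3, C=5 → A+T=11, G+C=8
Perfect-match Tm = 2(11) + 4(8) = 22 + 32 = 54°C
Mismatches (positions where the bases are not complementary): 4 (at positions 2, 3, 4, 19)
Effective Tm = 54 − 4×6 = 54 − 24 = 30°C

30°C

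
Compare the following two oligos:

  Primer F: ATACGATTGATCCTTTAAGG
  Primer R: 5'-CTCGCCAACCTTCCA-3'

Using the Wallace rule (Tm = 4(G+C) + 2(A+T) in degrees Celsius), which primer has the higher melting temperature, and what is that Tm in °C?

Primer F: A+T=13, G+C=7 → Tm = 2(13)+4(7) = 54°C
Primer R: A+T=6, G+C=9 → Tm = 2(6)+4(9) = 48°C
54°C vs 48°C → primer F is higher.

Primer F, 54°C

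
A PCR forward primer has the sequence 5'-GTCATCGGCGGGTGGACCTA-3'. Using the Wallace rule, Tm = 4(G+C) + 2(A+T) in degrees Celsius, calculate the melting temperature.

Scanning the sequence gives T=4, G=8, C=5, A=3.
A+T = 7, G+C = 13
Tm = 2×7 + 4×13 = 66°C

66°C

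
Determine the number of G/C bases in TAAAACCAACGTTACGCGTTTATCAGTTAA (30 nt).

G=4, C=6, T=9, A=11
Total G or C: 4 + 6 = 10

10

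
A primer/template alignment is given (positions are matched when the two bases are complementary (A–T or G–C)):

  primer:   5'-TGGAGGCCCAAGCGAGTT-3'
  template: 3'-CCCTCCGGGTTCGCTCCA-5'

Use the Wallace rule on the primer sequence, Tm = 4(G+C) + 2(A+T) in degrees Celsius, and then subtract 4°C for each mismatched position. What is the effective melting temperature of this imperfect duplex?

Primer base counts: A=4, T=3, G=7, C=4 → A+T=7, G+C=11
Perfect-match Tm = 2(7) + 4(11) = 14 + 44 = 58°C
Mismatches (positions where the bases are not complementary): 2 (at positions 1, 17)
Effective Tm = 58 − 2×4 = 58 − 8 = 50°C

50°C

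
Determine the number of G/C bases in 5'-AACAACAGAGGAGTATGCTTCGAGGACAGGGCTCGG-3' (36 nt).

20

Counting bases: G=13, A=11, C=7, T=5
G+C = 13 + 7 = 20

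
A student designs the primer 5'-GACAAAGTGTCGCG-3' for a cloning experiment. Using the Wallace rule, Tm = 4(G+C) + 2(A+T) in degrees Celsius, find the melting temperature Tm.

Counting bases: T=2, A=4, G=5, C=3
AT pairs contribute 6, GC pairs contribute 8.
Tm = 4·8 + 2·6 = 32 + 12 = 44°C

44°C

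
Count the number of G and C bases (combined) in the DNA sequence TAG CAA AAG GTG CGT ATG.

8

Scanning the sequence gives C=2, A=6, G=6, T=4.
Total G or C: 6 + 2 = 8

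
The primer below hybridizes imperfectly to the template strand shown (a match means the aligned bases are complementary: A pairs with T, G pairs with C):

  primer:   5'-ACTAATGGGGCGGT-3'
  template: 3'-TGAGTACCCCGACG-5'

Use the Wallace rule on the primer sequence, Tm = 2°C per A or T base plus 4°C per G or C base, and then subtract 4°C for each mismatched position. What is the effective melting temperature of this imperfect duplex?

Primer base counts: A=3, T=3, G=6, C=2 → A+T=6, G+C=8
Perfect-match Tm = 2(6) + 4(8) = 12 + 32 = 44°C
Mismatches (positions where the bases are not complementary): 3 (at positions 4, 12, 14)
Effective Tm = 44 − 3×4 = 44 − 12 = 32°C

32°C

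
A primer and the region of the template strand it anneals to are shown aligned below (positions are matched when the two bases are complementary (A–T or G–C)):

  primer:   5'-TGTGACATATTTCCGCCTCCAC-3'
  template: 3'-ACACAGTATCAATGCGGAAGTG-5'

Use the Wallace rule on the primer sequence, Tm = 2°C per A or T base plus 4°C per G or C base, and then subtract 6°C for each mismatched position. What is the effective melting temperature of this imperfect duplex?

Primer base counts: A=4, T=7, G=3, C=8 → A+T=11, G+C=11
Perfect-match Tm = 2(11) + 4(11) = 22 + 44 = 66°C
Mismatches (positions where the bases are not complementary): 4 (at positions 5, 10, 13, 19)
Effective Tm = 66 − 4×6 = 66 − 24 = 42°C

42°C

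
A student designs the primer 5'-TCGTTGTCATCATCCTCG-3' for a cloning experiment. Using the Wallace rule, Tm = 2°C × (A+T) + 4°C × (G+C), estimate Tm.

54°C

Scanning the sequence gives T=7, A=2, G=3, C=6.
So N_AT = 9 and N_GC = 9.
Tm = 2(9) + 4(9) = 18 + 36 = 54°C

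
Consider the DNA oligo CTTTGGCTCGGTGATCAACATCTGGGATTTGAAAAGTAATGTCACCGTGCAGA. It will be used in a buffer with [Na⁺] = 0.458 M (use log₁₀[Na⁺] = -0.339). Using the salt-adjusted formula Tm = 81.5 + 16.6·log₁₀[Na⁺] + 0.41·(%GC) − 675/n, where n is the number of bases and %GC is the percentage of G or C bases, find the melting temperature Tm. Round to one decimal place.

81.7°C

Length n = 53. Base counts: T=15, G=14, A=14, C=10
G+C = 24, so %GC = 24/53 × 100 = 45.283%
Salt term: 16.6 × (-0.339) = -5.627
GC term: 0.41 × 45.283 = 18.566; length term: −675/53 = −12.736
Tm = 81.5 + (-5.627) + 18.566 − 12.736 = 81.703 → 81.7°C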